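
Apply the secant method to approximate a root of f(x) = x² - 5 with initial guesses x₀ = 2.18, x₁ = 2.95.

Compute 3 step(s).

f(x) = x² - 5
x₀ = 2.18, x₁ = 2.95

Secant formula: x_{n+1} = x_n - f(x_n)(x_n - x_{n-1})/(f(x_n) - f(x_{n-1}))

Iteration 1:
  f(2.180000) = -0.247600
  f(2.950000) = 3.702500
  x_2 = 2.950000 - 3.702500×(2.950000 - 2.180000)/(3.702500 - (-0.247600))
       = 2.228265
Iteration 2:
  f(2.950000) = 3.702500
  f(2.228265) = -0.034835
  x_3 = 2.228265 - (-0.034835)×(2.228265 - 2.950000)/(-0.034835 - 3.702500)
       = 2.234992
Iteration 3:
  f(2.228265) = -0.034835
  f(2.234992) = -0.004810
  x_4 = 2.234992 - (-0.004810)×(2.234992 - 2.228265)/(-0.004810 - (-0.034835))
       = 2.236070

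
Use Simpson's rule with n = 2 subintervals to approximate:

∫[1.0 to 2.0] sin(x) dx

f(x) = sin(x)
a = 1.0, b = 2.0, n = 2
h = (b - a)/n = 0.500000

Simpson's rule: (h/3)[f(x₀) + 4f(x₁) + 2f(x₂) + ... + f(xₙ)]

x_0 = 1.0000, f(x_0) = 0.841471, coefficient = 1
x_1 = 1.5000, f(x_1) = 0.997495, coefficient = 4
x_2 = 2.0000, f(x_2) = 0.909297, coefficient = 1

I ≈ (0.500000/3) × 5.740748 = 0.956791
Exact value: 0.956449
Error: 0.000342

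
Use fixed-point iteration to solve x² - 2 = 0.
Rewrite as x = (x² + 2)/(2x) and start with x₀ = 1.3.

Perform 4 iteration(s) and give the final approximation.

Equation: x² - 2 = 0
Fixed-point form: x = (x² + 2)/(2x)
x₀ = 1.3

x_1 = g(1.300000) = 1.419231
x_2 = g(1.419231) = 1.414222
x_3 = g(1.414222) = 1.414214
x_4 = g(1.414214) = 1.414214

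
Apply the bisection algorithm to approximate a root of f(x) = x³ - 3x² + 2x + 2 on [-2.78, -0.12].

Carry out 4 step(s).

f(x) = x³ - 3x² + 2x + 2
Initial interval: [-2.78, -0.12]

Iteration 1:
  c_1 = (-2.780000 + (-0.120000))/2 = -1.450000
  f(c_1) = f(-1.450000) = -10.256125
  f(a) × f(c) ≥ 0, new interval: [-1.450000, -0.120000]
Iteration 2:
  c_2 = (-1.450000 + (-0.120000))/2 = -0.785000
  f(c_2) = f(-0.785000) = -1.902412
  f(a) × f(c) ≥ 0, new interval: [-0.785000, -0.120000]
Iteration 3:
  c_3 = (-0.785000 + (-0.120000))/2 = -0.452500
  f(c_3) = f(-0.452500) = 0.388079
  f(a) × f(c) < 0, new interval: [-0.785000, -0.452500]
Iteration 4:
  c_4 = (-0.785000 + (-0.452500))/2 = -0.618750
  f(c_4) = f(-0.618750) = -0.622944
  f(a) × f(c) ≥ 0, new interval: [-0.618750, -0.452500]

After 4 iteration(s), the approximation is c_4 = -0.618750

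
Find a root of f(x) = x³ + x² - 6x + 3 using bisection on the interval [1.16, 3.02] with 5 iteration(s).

f(x) = x³ + x² - 6x + 3
Initial interval: [1.16, 3.02]

Iteration 1:
  c_1 = (1.160000 + 3.020000)/2 = 2.090000
  f(c_1) = f(2.090000) = 3.957429
  f(a) × f(c) < 0, new interval: [1.160000, 2.090000]
Iteration 2:
  c_2 = (1.160000 + 2.090000)/2 = 1.625000
  f(c_2) = f(1.625000) = 0.181641
  f(a) × f(c) < 0, new interval: [1.160000, 1.625000]
Iteration 3:
  c_3 = (1.160000 + 1.625000)/2 = 1.392500
  f(c_3) = f(1.392500) = -0.715808
  f(a) × f(c) ≥ 0, new interval: [1.392500, 1.625000]
Iteration 4:
  c_4 = (1.392500 + 1.625000)/2 = 1.508750
  f(c_4) = f(1.508750) = -0.341766
  f(a) × f(c) ≥ 0, new interval: [1.508750, 1.625000]
Iteration 5:
  c_5 = (1.508750 + 1.625000)/2 = 1.566875
  f(c_5) = f(1.566875) = -0.099322
  f(a) × f(c) ≥ 0, new interval: [1.566875, 1.625000]

After 5 iteration(s), the approximation is c_5 = 1.566875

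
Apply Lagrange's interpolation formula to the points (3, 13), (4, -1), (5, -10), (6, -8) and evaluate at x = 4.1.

Lagrange interpolation formula:
P(x) = Σ yᵢ × Lᵢ(x)
where Lᵢ(x) = Π_{j≠i} (x - xⱼ)/(xᵢ - xⱼ)

L_0(4.1) = (4.1 - 4)/(3 - 4) × (4.1 - 5)/(3 - 5) × (4.1 - 6)/(3 - 6) = -0.028500
L_1(4.1) = (4.1 - 3)/(4 - 3) × (4.1 - 5)/(4 - 5) × (4.1 - 6)/(4 - 6) = 0.940500
L_2(4.1) = (4.1 - 3)/(5 - 3) × (4.1 - 4)/(5 - 4) × (4.1 - 6)/(5 - 6) = 0.104500
L_3(4.1) = (4.1 - 3)/(6 - 3) × (4.1 - 4)/(6 - 4) × (4.1 - 5)/(6 - 5) = -0.016500

P(4.1) = 13×L_0(4.1) + (-1)×L_1(4.1) + (-10)×L_2(4.1) + (-8)×L_3(4.1)
P(4.1) = -2.224000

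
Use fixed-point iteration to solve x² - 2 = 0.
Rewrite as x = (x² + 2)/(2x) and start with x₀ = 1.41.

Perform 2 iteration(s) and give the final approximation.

Equation: x² - 2 = 0
Fixed-point form: x = (x² + 2)/(2x)
x₀ = 1.41

x_1 = g(1.410000) = 1.414220
x_2 = g(1.414220) = 1.414214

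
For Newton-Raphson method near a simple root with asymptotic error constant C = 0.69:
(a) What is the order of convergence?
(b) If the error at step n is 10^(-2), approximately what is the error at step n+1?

(a) Newton-Raphson has quadratic (order 2) convergence near simple roots.
    This means |e_{n+1}| ≈ C|e_n|².

(b) With |e_n| = 10^(-2) and C = 0.69:
    |e_{n+1}| ≈ 0.69 × (10^(-2))² = 0.69 × 10^(-4)

(a) 2 (quadratic); (b) |e_{n+1}| ≈ 6.900e-05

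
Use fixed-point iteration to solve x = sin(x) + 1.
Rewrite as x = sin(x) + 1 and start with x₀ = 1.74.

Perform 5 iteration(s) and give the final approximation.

Equation: x = sin(x) + 1
Fixed-point form: x = sin(x) + 1
x₀ = 1.74

x_1 = g(1.740000) = 1.985719
x_2 = g(1.985719) = 1.915147
x_3 = g(1.915147) = 1.941295
x_4 = g(1.941295) = 1.932147
x_5 = g(1.932147) = 1.935420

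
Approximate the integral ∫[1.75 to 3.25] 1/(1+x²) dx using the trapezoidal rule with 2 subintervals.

f(x) = 1/(1+x²)
a = 1.75, b = 3.25, n = 2
h = (b - a)/n = 0.750000

Trapezoidal rule: (h/2)[f(x₀) + 2f(x₁) + 2f(x₂) + ... + f(xₙ)]

x_0 = 1.7500, f(x_0) = 0.246154, coefficient = 1
x_1 = 2.5000, f(x_1) = 0.137931, coefficient = 2
x_2 = 3.2500, f(x_2) = 0.086486, coefficient = 1

I ≈ (0.750000/2) × 0.608502 = 0.228188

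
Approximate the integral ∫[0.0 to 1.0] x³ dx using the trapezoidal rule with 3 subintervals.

f(x) = x³
a = 0.0, b = 1.0, n = 3
h = (b - a)/n = 0.333333

Trapezoidal rule: (h/2)[f(x₀) + 2f(x₁) + 2f(x₂) + ... + f(xₙ)]

x_0 = 0.0000, f(x_0) = 0.000000, coefficient = 1
x_1 = 0.3333, f(x_1) = 0.037037, coefficient = 2
x_2 = 0.6667, f(x_2) = 0.296296, coefficient = 2
x_3 = 1.0000, f(x_3) = 1.000000, coefficient = 1

I ≈ (0.333333/2) × 1.666667 = 0.277778
Exact value: 0.250000
Error: 0.027778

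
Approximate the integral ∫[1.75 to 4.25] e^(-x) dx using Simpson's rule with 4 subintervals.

f(x) = e^(-x)
a = 1.75, b = 4.25, n = 4
h = (b - a)/n = 0.625000

Simpson's rule: (h/3)[f(x₀) + 4f(x₁) + 2f(x₂) + ... + f(xₙ)]

x_0 = 1.7500, f(x_0) = 0.173774, coefficient = 1
x_1 = 2.3750, f(x_1) = 0.093014, coefficient = 4
x_2 = 3.0000, f(x_2) = 0.049787, coefficient = 2
x_3 = 3.6250, f(x_3) = 0.026649, coefficient = 4
x_4 = 4.2500, f(x_4) = 0.014264, coefficient = 1

I ≈ (0.625000/3) × 0.766267 = 0.159639
Exact value: 0.159510
Error: 0.000129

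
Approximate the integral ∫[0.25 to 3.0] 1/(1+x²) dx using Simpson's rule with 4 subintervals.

f(x) = 1/(1+x²)
a = 0.25, b = 3.0, n = 4
h = (b - a)/n = 0.687500

Simpson's rule: (h/3)[f(x₀) + 4f(x₁) + 2f(x₂) + ... + f(xₙ)]

x_0 = 0.2500, f(x_0) = 0.941176, coefficient = 1
x_1 = 0.9375, f(x_1) = 0.532225, coefficient = 4
x_2 = 1.6250, f(x_2) = 0.274678, coefficient = 2
x_3 = 2.3125, f(x_3) = 0.157538, coefficient = 4
x_4 = 3.0000, f(x_4) = 0.100000, coefficient = 1

I ≈ (0.687500/3) × 4.349585 = 0.996780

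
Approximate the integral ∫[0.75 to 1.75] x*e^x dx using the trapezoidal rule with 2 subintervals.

f(x) = x*e^x
a = 0.75, b = 1.75, n = 2
h = (b - a)/n = 0.500000

Trapezoidal rule: (h/2)[f(x₀) + 2f(x₁) + 2f(x₂) + ... + f(xₙ)]

x_0 = 0.7500, f(x_0) = 1.587750, coefficient = 1
x_1 = 1.2500, f(x_1) = 4.362929, coefficient = 2
x_2 = 1.7500, f(x_2) = 10.070555, coefficient = 1

I ≈ (0.500000/2) × 20.384162 = 5.096041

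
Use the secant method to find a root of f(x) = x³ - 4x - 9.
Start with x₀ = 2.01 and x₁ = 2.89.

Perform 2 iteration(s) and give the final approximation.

f(x) = x³ - 4x - 9
x₀ = 2.01, x₁ = 2.89

Secant formula: x_{n+1} = x_n - f(x_n)(x_n - x_{n-1})/(f(x_n) - f(x_{n-1}))

Iteration 1:
  f(2.010000) = -8.919399
  f(2.890000) = 3.577569
  x_2 = 2.890000 - 3.577569×(2.890000 - 2.010000)/(3.577569 - (-8.919399))
       = 2.638078
Iteration 2:
  f(2.890000) = 3.577569
  f(2.638078) = -1.192725
  x_3 = 2.638078 - (-1.192725)×(2.638078 - 2.890000)/(-1.192725 - 3.577569)
       = 2.701067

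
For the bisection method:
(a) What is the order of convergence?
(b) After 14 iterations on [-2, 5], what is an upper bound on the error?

(a) Bisection has linear (order 1) convergence; the error is halved each step.

(b) Error bound = (b-a)/2^n = (5 - (-2))/2^{14}
    = 7/2^{14}

(a) 1 (linear); (b) error ≤ 4.27e-04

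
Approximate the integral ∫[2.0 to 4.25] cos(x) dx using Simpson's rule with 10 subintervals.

f(x) = cos(x)
a = 2.0, b = 4.25, n = 10
h = (b - a)/n = 0.225000

Simpson's rule: (h/3)[f(x₀) + 4f(x₁) + 2f(x₂) + ... + f(xₙ)]

x_0 = 2.0000, f(x_0) = -0.416147, coefficient = 1
x_1 = 2.2250, f(x_1) = -0.608528, coefficient = 4
x_2 = 2.4500, f(x_2) = -0.770231, coefficient = 2
x_3 = 2.6750, f(x_3) = -0.893106, coefficient = 4
x_4 = 2.9000, f(x_4) = -0.970958, coefficient = 2
x_5 = 3.1250, f(x_5) = -0.999862, coefficient = 4
x_6 = 3.3500, f(x_6) = -0.978362, coefficient = 2
x_7 = 3.5750, f(x_7) = -0.907540, coefficient = 4
x_8 = 3.8000, f(x_8) = -0.790968, coefficient = 2
x_9 = 4.0250, f(x_9) = -0.634521, coefficient = 4
x_10 = 4.2500, f(x_10) = -0.446087, coefficient = 1

I ≈ (0.225000/3) × -24.057502 = -1.804313
Exact value: -1.804287
Error: 0.000026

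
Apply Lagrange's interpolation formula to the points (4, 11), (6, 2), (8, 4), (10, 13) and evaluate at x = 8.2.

Lagrange interpolation formula:
P(x) = Σ yᵢ × Lᵢ(x)
where Lᵢ(x) = Π_{j≠i} (x - xⱼ)/(xᵢ - xⱼ)

L_0(8.2) = (8.2 - 6)/(4 - 6) × (8.2 - 8)/(4 - 8) × (8.2 - 10)/(4 - 10) = 0.016500
L_1(8.2) = (8.2 - 4)/(6 - 4) × (8.2 - 8)/(6 - 8) × (8.2 - 10)/(6 - 10) = -0.094500
L_2(8.2) = (8.2 - 4)/(8 - 4) × (8.2 - 6)/(8 - 6) × (8.2 - 10)/(8 - 10) = 1.039500
L_3(8.2) = (8.2 - 4)/(10 - 4) × (8.2 - 6)/(10 - 6) × (8.2 - 8)/(10 - 8) = 0.038500

P(8.2) = 11×L_0(8.2) + 2×L_1(8.2) + 4×L_2(8.2) + 13×L_3(8.2)
P(8.2) = 4.651000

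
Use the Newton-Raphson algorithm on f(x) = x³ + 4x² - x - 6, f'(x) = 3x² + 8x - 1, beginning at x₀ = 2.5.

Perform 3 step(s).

f(x) = x³ + 4x² - x - 6
f'(x) = 3x² + 8x - 1
x₀ = 2.5

Newton-Raphson formula: x_{n+1} = x_n - f(x_n)/f'(x_n)

Iteration 1:
  f(2.500000) = 32.125000
  f'(2.500000) = 37.750000
  x_1 = 2.500000 - 32.125000/37.750000 = 1.649007
Iteration 2:
  f(1.649007) = 7.711901
  f'(1.649007) = 20.349722
  x_2 = 1.649007 - 7.711901/20.349722 = 1.270038
Iteration 3:
  f(1.270038) = 1.230518
  f'(1.270038) = 13.999297
  x_3 = 1.270038 - 1.230518/13.999297 = 1.182140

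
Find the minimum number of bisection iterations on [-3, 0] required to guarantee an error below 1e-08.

We need (b-a)/2^n ≤ 1e-08
(0 - (-3))/2^n ≤ 1e-08
3/2^n ≤ 1e-08
2^n ≥ 300000000
n ≥ log₂(300000000) = 28.16
n ≥ 29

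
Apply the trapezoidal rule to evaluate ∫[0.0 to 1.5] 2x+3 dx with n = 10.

f(x) = 2x+3
a = 0.0, b = 1.5, n = 10
h = (b - a)/n = 0.150000

Trapezoidal rule: (h/2)[f(x₀) + 2f(x₁) + 2f(x₂) + ... + f(xₙ)]

x_0 = 0.0000, f(x_0) = 3.000000, coefficient = 1
x_1 = 0.1500, f(x_1) = 3.300000, coefficient = 2
x_2 = 0.3000, f(x_2) = 3.600000, coefficient = 2
x_3 = 0.4500, f(x_3) = 3.900000, coefficient = 2
x_4 = 0.6000, f(x_4) = 4.200000, coefficient = 2
x_5 = 0.7500, f(x_5) = 4.500000, coefficient = 2
x_6 = 0.9000, f(x_6) = 4.800000, coefficient = 2
x_7 = 1.0500, f(x_7) = 5.100000, coefficient = 2
x_8 = 1.2000, f(x_8) = 5.400000, coefficient = 2
x_9 = 1.3500, f(x_9) = 5.700000, coefficient = 2
x_10 = 1.5000, f(x_10) = 6.000000, coefficient = 1

I ≈ (0.150000/2) × 90.000000 = 6.750000
Exact value: 6.750000
Error: 0.000000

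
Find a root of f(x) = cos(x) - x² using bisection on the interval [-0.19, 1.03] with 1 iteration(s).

f(x) = cos(x) - x²
Initial interval: [-0.19, 1.03]

Iteration 1:
  c_1 = (-0.190000 + 1.030000)/2 = 0.420000
  f(c_1) = f(0.420000) = 0.736689
  f(a) × f(c) ≥ 0, new interval: [0.420000, 1.030000]

After 1 iteration(s), the approximation is c_1 = 0.420000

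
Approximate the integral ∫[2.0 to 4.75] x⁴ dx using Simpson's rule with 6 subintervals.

f(x) = x⁴
a = 2.0, b = 4.75, n = 6
h = (b - a)/n = 0.458333

Simpson's rule: (h/3)[f(x₀) + 4f(x₁) + 2f(x₂) + ... + f(xₙ)]

x_0 = 2.0000, f(x_0) = 16.000000, coefficient = 1
x_1 = 2.4583, f(x_1) = 36.522717, coefficient = 4
x_2 = 2.9167, f(x_2) = 72.368104, coefficient = 2
x_3 = 3.3750, f(x_3) = 129.746338, coefficient = 4
x_4 = 3.8333, f(x_4) = 215.926698, coefficient = 2
x_5 = 4.2917, f(x_5) = 339.237561, coefficient = 4
x_6 = 4.7500, f(x_6) = 509.066406, coefficient = 1

I ≈ (0.458333/3) × 3123.682473 = 477.229267
Exact value: 477.213086
Error: 0.016181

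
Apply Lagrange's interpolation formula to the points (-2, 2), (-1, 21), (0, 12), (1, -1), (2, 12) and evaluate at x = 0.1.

Lagrange interpolation formula:
P(x) = Σ yᵢ × Lᵢ(x)
where Lᵢ(x) = Π_{j≠i} (x - xⱼ)/(xᵢ - xⱼ)

L_0(0.1) = (0.1 - (-1))/(-2 - (-1)) × (0.1 - 0)/(-2 - 0) × (0.1 - 1)/(-2 - 1) × (0.1 - 2)/(-2 - 2) = 0.007838
L_1(0.1) = (0.1 - (-2))/(-1 - (-2)) × (0.1 - 0)/(-1 - 0) × (0.1 - 1)/(-1 - 1) × (0.1 - 2)/(-1 - 2) = -0.059850
L_2(0.1) = (0.1 - (-2))/(0 - (-2)) × (0.1 - (-1))/(0 - (-1)) × (0.1 - 1)/(0 - 1) × (0.1 - 2)/(0 - 2) = 0.987525
L_3(0.1) = (0.1 - (-2))/(1 - (-2)) × (0.1 - (-1))/(1 - (-1)) × (0.1 - 0)/(1 - 0) × (0.1 - 2)/(1 - 2) = 0.073150
L_4(0.1) = (0.1 - (-2))/(2 - (-2)) × (0.1 - (-1))/(2 - (-1)) × (0.1 - 0)/(2 - 0) × (0.1 - 1)/(2 - 1) = -0.008663

P(0.1) = 2×L_0(0.1) + 21×L_1(0.1) + 12×L_2(0.1) + (-1)×L_3(0.1) + 12×L_4(0.1)
P(0.1) = 10.432025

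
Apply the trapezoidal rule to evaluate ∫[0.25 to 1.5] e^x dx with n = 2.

f(x) = e^x
a = 0.25, b = 1.5, n = 2
h = (b - a)/n = 0.625000

Trapezoidal rule: (h/2)[f(x₀) + 2f(x₁) + 2f(x₂) + ... + f(xₙ)]

x_0 = 0.2500, f(x_0) = 1.284025, coefficient = 1
x_1 = 0.8750, f(x_1) = 2.398875, coefficient = 2
x_2 = 1.5000, f(x_2) = 4.481689, coefficient = 1

I ≈ (0.625000/2) × 10.563465 = 3.301083
Exact value: 3.197664
Error: 0.103419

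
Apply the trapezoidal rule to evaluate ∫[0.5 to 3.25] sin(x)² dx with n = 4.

f(x) = sin(x)²
a = 0.5, b = 3.25, n = 4
h = (b - a)/n = 0.687500

Trapezoidal rule: (h/2)[f(x₀) + 2f(x₁) + 2f(x₂) + ... + f(xₙ)]

x_0 = 0.5000, f(x_0) = 0.229849, coefficient = 1
x_1 = 1.1875, f(x_1) = 0.860139, coefficient = 2
x_2 = 1.8750, f(x_2) = 0.910280, coefficient = 2
x_3 = 2.5625, f(x_3) = 0.299499, coefficient = 2
x_4 = 3.2500, f(x_4) = 0.011706, coefficient = 1

I ≈ (0.687500/2) × 4.381390 = 1.506103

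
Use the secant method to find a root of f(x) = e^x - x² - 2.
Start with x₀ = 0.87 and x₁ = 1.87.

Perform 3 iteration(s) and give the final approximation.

f(x) = e^x - x² - 2
x₀ = 0.87, x₁ = 1.87

Secant formula: x_{n+1} = x_n - f(x_n)(x_n - x_{n-1})/(f(x_n) - f(x_{n-1}))

Iteration 1:
  f(0.870000) = -0.369989
  f(1.870000) = 0.991396
  x_2 = 1.870000 - 0.991396×(1.870000 - 0.870000)/(0.991396 - (-0.369989))
       = 1.141774
Iteration 2:
  f(1.870000) = 0.991396
  f(1.141774) = -0.171328
  x_3 = 1.141774 - (-0.171328)×(1.141774 - 1.870000)/(-0.171328 - 0.991396)
       = 1.249078
Iteration 3:
  f(1.141774) = -0.171328
  f(1.249078) = -0.073069
  x_4 = 1.249078 - (-0.073069)×(1.249078 - 1.141774)/(-0.073069 - (-0.171328))
       = 1.328874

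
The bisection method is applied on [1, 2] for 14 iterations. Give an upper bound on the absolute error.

Bisection error bound: |error| ≤ (b-a)/2^n
|error| ≤ (2 - 1)/2^14 = 1/2^14
|error| ≤ 0.0000610352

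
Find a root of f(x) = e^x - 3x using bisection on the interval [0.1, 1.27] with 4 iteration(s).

f(x) = e^x - 3x
Initial interval: [0.1, 1.27]

Iteration 1:
  c_1 = (0.100000 + 1.270000)/2 = 0.685000
  f(c_1) = f(0.685000) = -0.071228
  f(a) × f(c) < 0, new interval: [0.100000, 0.685000]
Iteration 2:
  c_2 = (0.100000 + 0.685000)/2 = 0.392500
  f(c_2) = f(0.392500) = 0.303178
  f(a) × f(c) ≥ 0, new interval: [0.392500, 0.685000]
Iteration 3:
  c_3 = (0.392500 + 0.685000)/2 = 0.538750
  f(c_3) = f(0.538750) = 0.097613
  f(a) × f(c) ≥ 0, new interval: [0.538750, 0.685000]
Iteration 4:
  c_4 = (0.538750 + 0.685000)/2 = 0.611875
  f(c_4) = f(0.611875) = 0.008260
  f(a) × f(c) ≥ 0, new interval: [0.611875, 0.685000]

After 4 iteration(s), the approximation is c_4 = 0.611875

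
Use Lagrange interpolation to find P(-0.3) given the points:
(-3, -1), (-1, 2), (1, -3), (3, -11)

Lagrange interpolation formula:
P(x) = Σ yᵢ × Lᵢ(x)
where Lᵢ(x) = Π_{j≠i} (x - xⱼ)/(xᵢ - xⱼ)

L_0(-0.3) = (-0.3 - (-1))/(-3 - (-1)) × (-0.3 - 1)/(-3 - 1) × (-0.3 - 3)/(-3 - 3) = -0.062562
L_1(-0.3) = (-0.3 - (-3))/(-1 - (-3)) × (-0.3 - 1)/(-1 - 1) × (-0.3 - 3)/(-1 - 3) = 0.723938
L_2(-0.3) = (-0.3 - (-3))/(1 - (-3)) × (-0.3 - (-1))/(1 - (-1)) × (-0.3 - 3)/(1 - 3) = 0.389812
L_3(-0.3) = (-0.3 - (-3))/(3 - (-3)) × (-0.3 - (-1))/(3 - (-1)) × (-0.3 - 1)/(3 - 1) = -0.051188

P(-0.3) = (-1)×L_0(-0.3) + 2×L_1(-0.3) + (-3)×L_2(-0.3) + (-11)×L_3(-0.3)
P(-0.3) = 0.904063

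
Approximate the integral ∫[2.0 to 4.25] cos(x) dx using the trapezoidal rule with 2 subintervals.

f(x) = cos(x)
a = 2.0, b = 4.25, n = 2
h = (b - a)/n = 1.125000

Trapezoidal rule: (h/2)[f(x₀) + 2f(x₁) + 2f(x₂) + ... + f(xₙ)]

x_0 = 2.0000, f(x_0) = -0.416147, coefficient = 1
x_1 = 3.1250, f(x_1) = -0.999862, coefficient = 2
x_2 = 4.2500, f(x_2) = -0.446087, coefficient = 1

I ≈ (1.125000/2) × -2.861959 = -1.609852
Exact value: -1.804287
Error: 0.194435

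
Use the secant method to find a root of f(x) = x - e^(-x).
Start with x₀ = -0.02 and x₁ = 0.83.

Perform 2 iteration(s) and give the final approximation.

f(x) = x - e^(-x)
x₀ = -0.02, x₁ = 0.83

Secant formula: x_{n+1} = x_n - f(x_n)(x_n - x_{n-1})/(f(x_n) - f(x_{n-1}))

Iteration 1:
  f(-0.020000) = -1.040201
  f(0.830000) = 0.393951
  x_2 = 0.830000 - 0.393951×(0.830000 - (-0.020000))/(0.393951 - (-1.040201))
       = 0.596511
Iteration 2:
  f(0.830000) = 0.393951
  f(0.596511) = 0.045782
  x_3 = 0.596511 - 0.045782×(0.596511 - 0.830000)/(0.045782 - 0.393951)
       = 0.565809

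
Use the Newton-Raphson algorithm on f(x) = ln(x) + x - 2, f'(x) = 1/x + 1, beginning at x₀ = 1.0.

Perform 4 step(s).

f(x) = ln(x) + x - 2
f'(x) = 1/x + 1
x₀ = 1.0

Newton-Raphson formula: x_{n+1} = x_n - f(x_n)/f'(x_n)

Iteration 1:
  f(1.000000) = -1.000000
  f'(1.000000) = 2.000000
  x_1 = 1.000000 - (-1.000000)/2.000000 = 1.500000
Iteration 2:
  f(1.500000) = -0.094535
  f'(1.500000) = 1.666667
  x_2 = 1.500000 - (-0.094535)/1.666667 = 1.556721
Iteration 3:
  f(1.556721) = -0.000697
  f'(1.556721) = 1.642376
  x_3 = 1.556721 - (-0.000697)/1.642376 = 1.557146
Iteration 4:
  f(1.557146) = 0.000000
  f'(1.557146) = 1.642201
  x_4 = 1.557146 - 0.000000/1.642201 = 1.557146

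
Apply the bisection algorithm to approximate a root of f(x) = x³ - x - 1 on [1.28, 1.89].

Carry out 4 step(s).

f(x) = x³ - x - 1
Initial interval: [1.28, 1.89]

Iteration 1:
  c_1 = (1.280000 + 1.890000)/2 = 1.585000
  f(c_1) = f(1.585000) = 1.396877
  f(a) × f(c) < 0, new interval: [1.280000, 1.585000]
Iteration 2:
  c_2 = (1.280000 + 1.585000)/2 = 1.432500
  f(c_2) = f(1.432500) = 0.507071
  f(a) × f(c) < 0, new interval: [1.280000, 1.432500]
Iteration 3:
  c_3 = (1.280000 + 1.432500)/2 = 1.356250
  f(c_3) = f(1.356250) = 0.138455
  f(a) × f(c) < 0, new interval: [1.280000, 1.356250]
Iteration 4:
  c_4 = (1.280000 + 1.356250)/2 = 1.318125
  f(c_4) = f(1.318125) = -0.027944
  f(a) × f(c) ≥ 0, new interval: [1.318125, 1.356250]

After 4 iteration(s), the approximation is c_4 = 1.318125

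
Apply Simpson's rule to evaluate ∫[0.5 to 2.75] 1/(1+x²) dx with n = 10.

f(x) = 1/(1+x²)
a = 0.5, b = 2.75, n = 10
h = (b - a)/n = 0.225000

Simpson's rule: (h/3)[f(x₀) + 4f(x₁) + 2f(x₂) + ... + f(xₙ)]

x_0 = 0.5000, f(x_0) = 0.800000, coefficient = 1
x_1 = 0.7250, f(x_1) = 0.655469, coefficient = 4
x_2 = 0.9500, f(x_2) = 0.525624, coefficient = 2
x_3 = 1.1750, f(x_3) = 0.420058, coefficient = 4
x_4 = 1.4000, f(x_4) = 0.337838, coefficient = 2
x_5 = 1.6250, f(x_5) = 0.274678, coefficient = 4
x_6 = 1.8500, f(x_6) = 0.226116, coefficient = 2
x_7 = 2.0750, f(x_7) = 0.188479, coefficient = 4
x_8 = 2.3000, f(x_8) = 0.158983, coefficient = 2
x_9 = 2.5250, f(x_9) = 0.135582, coefficient = 4
x_10 = 2.7500, f(x_10) = 0.116788, coefficient = 1

I ≈ (0.225000/3) × 10.110974 = 0.758323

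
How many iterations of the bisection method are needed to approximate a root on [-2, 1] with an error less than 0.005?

We need (b-a)/2^n ≤ 0.005
(1 - (-2))/2^n ≤ 0.005
3/2^n ≤ 0.005
2^n ≥ 600
n ≥ log₂(600) = 9.23
n ≥ 10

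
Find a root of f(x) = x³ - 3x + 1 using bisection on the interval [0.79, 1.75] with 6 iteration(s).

f(x) = x³ - 3x + 1
Initial interval: [0.79, 1.75]

Iteration 1:
  c_1 = (0.790000 + 1.750000)/2 = 1.270000
  f(c_1) = f(1.270000) = -0.761617
  f(a) × f(c) ≥ 0, new interval: [1.270000, 1.750000]
Iteration 2:
  c_2 = (1.270000 + 1.750000)/2 = 1.510000
  f(c_2) = f(1.510000) = -0.087049
  f(a) × f(c) ≥ 0, new interval: [1.510000, 1.750000]
Iteration 3:
  c_3 = (1.510000 + 1.750000)/2 = 1.630000
  f(c_3) = f(1.630000) = 0.440747
  f(a) × f(c) < 0, new interval: [1.510000, 1.630000]
Iteration 4:
  c_4 = (1.510000 + 1.630000)/2 = 1.570000
  f(c_4) = f(1.570000) = 0.159893
  f(a) × f(c) < 0, new interval: [1.510000, 1.570000]
Iteration 5:
  c_5 = (1.510000 + 1.570000)/2 = 1.540000
  f(c_5) = f(1.540000) = 0.032264
  f(a) × f(c) < 0, new interval: [1.510000, 1.540000]
Iteration 6:
  c_6 = (1.510000 + 1.540000)/2 = 1.525000
  f(c_6) = f(1.525000) = -0.028422
  f(a) × f(c) ≥ 0, new interval: [1.525000, 1.540000]

After 6 iteration(s), the approximation is c_6 = 1.525000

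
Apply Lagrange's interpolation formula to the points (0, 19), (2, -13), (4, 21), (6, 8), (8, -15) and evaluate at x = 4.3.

Lagrange interpolation formula:
P(x) = Σ yᵢ × Lᵢ(x)
where Lᵢ(x) = Π_{j≠i} (x - xⱼ)/(xᵢ - xⱼ)

L_0(4.3) = (4.3 - 2)/(0 - 2) × (4.3 - 4)/(0 - 4) × (4.3 - 6)/(0 - 6) × (4.3 - 8)/(0 - 8) = 0.011302
L_1(4.3) = (4.3 - 0)/(2 - 0) × (4.3 - 4)/(2 - 4) × (4.3 - 6)/(2 - 6) × (4.3 - 8)/(2 - 8) = -0.084522
L_2(4.3) = (4.3 - 0)/(4 - 0) × (4.3 - 2)/(4 - 2) × (4.3 - 6)/(4 - 6) × (4.3 - 8)/(4 - 8) = 0.972002
L_3(4.3) = (4.3 - 0)/(6 - 0) × (4.3 - 2)/(6 - 2) × (4.3 - 4)/(6 - 4) × (4.3 - 8)/(6 - 8) = 0.114353
L_4(4.3) = (4.3 - 0)/(8 - 0) × (4.3 - 2)/(8 - 2) × (4.3 - 4)/(8 - 4) × (4.3 - 6)/(8 - 6) = -0.013135

P(4.3) = 19×L_0(4.3) + (-13)×L_1(4.3) + 21×L_2(4.3) + 8×L_3(4.3) + (-15)×L_4(4.3)
P(4.3) = 22.837414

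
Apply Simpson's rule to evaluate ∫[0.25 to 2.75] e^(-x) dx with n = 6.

f(x) = e^(-x)
a = 0.25, b = 2.75, n = 6
h = (b - a)/n = 0.416667

Simpson's rule: (h/3)[f(x₀) + 4f(x₁) + 2f(x₂) + ... + f(xₙ)]

x_0 = 0.2500, f(x_0) = 0.778801, coefficient = 1
x_1 = 0.6667, f(x_1) = 0.513417, coefficient = 4
x_2 = 1.0833, f(x_2) = 0.338465, coefficient = 2
x_3 = 1.5000, f(x_3) = 0.223130, coefficient = 4
x_4 = 1.9167, f(x_4) = 0.147096, coefficient = 2
x_5 = 2.3333, f(x_5) = 0.096972, coefficient = 4
x_6 = 2.7500, f(x_6) = 0.063928, coefficient = 1

I ≈ (0.416667/3) × 5.147929 = 0.714990
Exact value: 0.714873
Error: 0.000117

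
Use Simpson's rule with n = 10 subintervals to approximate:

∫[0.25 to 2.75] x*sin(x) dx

f(x) = x*sin(x)
a = 0.25, b = 2.75, n = 10
h = (b - a)/n = 0.250000

Simpson's rule: (h/3)[f(x₀) + 4f(x₁) + 2f(x₂) + ... + f(xₙ)]

x_0 = 0.2500, f(x_0) = 0.061851, coefficient = 1
x_1 = 0.5000, f(x_1) = 0.239713, coefficient = 4
x_2 = 0.7500, f(x_2) = 0.511229, coefficient = 2
x_3 = 1.0000, f(x_3) = 0.841471, coefficient = 4
x_4 = 1.2500, f(x_4) = 1.186231, coefficient = 2
x_5 = 1.5000, f(x_5) = 1.496242, coefficient = 4
x_6 = 1.7500, f(x_6) = 1.721975, coefficient = 2
x_7 = 2.0000, f(x_7) = 1.818595, coefficient = 4
x_8 = 2.2500, f(x_8) = 1.750665, coefficient = 2
x_9 = 2.5000, f(x_9) = 1.496180, coefficient = 4
x_10 = 2.7500, f(x_10) = 1.049568, coefficient = 1

I ≈ (0.250000/3) × 35.020424 = 2.918369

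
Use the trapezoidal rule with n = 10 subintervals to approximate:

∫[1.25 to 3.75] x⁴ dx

f(x) = x⁴
a = 1.25, b = 3.75, n = 10
h = (b - a)/n = 0.250000

Trapezoidal rule: (h/2)[f(x₀) + 2f(x₁) + 2f(x₂) + ... + f(xₙ)]

x_0 = 1.2500, f(x_0) = 2.441406, coefficient = 1
x_1 = 1.5000, f(x_1) = 5.062500, coefficient = 2
x_2 = 1.7500, f(x_2) = 9.378906, coefficient = 2
x_3 = 2.0000, f(x_3) = 16.000000, coefficient = 2
x_4 = 2.2500, f(x_4) = 25.628906, coefficient = 2
x_5 = 2.5000, f(x_5) = 39.062500, coefficient = 2
x_6 = 2.7500, f(x_6) = 57.191406, coefficient = 2
x_7 = 3.0000, f(x_7) = 81.000000, coefficient = 2
x_8 = 3.2500, f(x_8) = 111.566406, coefficient = 2
x_9 = 3.5000, f(x_9) = 150.062500, coefficient = 2
x_10 = 3.7500, f(x_10) = 197.753906, coefficient = 1

I ≈ (0.250000/2) × 1190.101562 = 148.762695
Exact value: 147.705078
Error: 1.057617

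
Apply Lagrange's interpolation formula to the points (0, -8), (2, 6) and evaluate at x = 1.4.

Lagrange interpolation formula:
P(x) = Σ yᵢ × Lᵢ(x)
where Lᵢ(x) = Π_{j≠i} (x - xⱼ)/(xᵢ - xⱼ)

L_0(1.4) = (1.4 - 2)/(0 - 2) = 0.300000
L_1(1.4) = (1.4 - 0)/(2 - 0) = 0.700000

P(1.4) = (-8)×L_0(1.4) + 6×L_1(1.4)
P(1.4) = 1.800000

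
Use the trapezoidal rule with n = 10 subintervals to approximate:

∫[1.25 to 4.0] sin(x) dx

f(x) = sin(x)
a = 1.25, b = 4.0, n = 10
h = (b - a)/n = 0.275000

Trapezoidal rule: (h/2)[f(x₀) + 2f(x₁) + 2f(x₂) + ... + f(xₙ)]

x_0 = 1.2500, f(x_0) = 0.948985, coefficient = 1
x_1 = 1.5250, f(x_1) = 0.998952, coefficient = 2
x_2 = 1.8000, f(x_2) = 0.973848, coefficient = 2
x_3 = 2.0750, f(x_3) = 0.875559, coefficient = 2
x_4 = 2.3500, f(x_4) = 0.711473, coefficient = 2
x_5 = 2.6250, f(x_5) = 0.493920, coefficient = 2
x_6 = 2.9000, f(x_6) = 0.239249, coefficient = 2
x_7 = 3.1750, f(x_7) = -0.033401, coefficient = 2
x_8 = 3.4500, f(x_8) = -0.303542, coefficient = 2
x_9 = 3.7250, f(x_9) = -0.550871, coefficient = 2
x_10 = 4.0000, f(x_10) = -0.756802, coefficient = 1

I ≈ (0.275000/2) × 7.002558 = 0.962852
Exact value: 0.968966
Error: 0.006114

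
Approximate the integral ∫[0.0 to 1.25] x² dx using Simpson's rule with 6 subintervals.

f(x) = x²
a = 0.0, b = 1.25, n = 6
h = (b - a)/n = 0.208333

Simpson's rule: (h/3)[f(x₀) + 4f(x₁) + 2f(x₂) + ... + f(xₙ)]

x_0 = 0.0000, f(x_0) = 0.000000, coefficient = 1
x_1 = 0.2083, f(x_1) = 0.043403, coefficient = 4
x_2 = 0.4167, f(x_2) = 0.173611, coefficient = 2
x_3 = 0.6250, f(x_3) = 0.390625, coefficient = 4
x_4 = 0.8333, f(x_4) = 0.694444, coefficient = 2
x_5 = 1.0417, f(x_5) = 1.085069, coefficient = 4
x_6 = 1.2500, f(x_6) = 1.562500, coefficient = 1

I ≈ (0.208333/3) × 9.375000 = 0.651042
Exact value: 0.651042
Error: 0.000000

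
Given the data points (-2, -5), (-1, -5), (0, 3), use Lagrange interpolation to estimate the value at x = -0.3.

Lagrange interpolation formula:
P(x) = Σ yᵢ × Lᵢ(x)
where Lᵢ(x) = Π_{j≠i} (x - xⱼ)/(xᵢ - xⱼ)

L_0(-0.3) = (-0.3 - (-1))/(-2 - (-1)) × (-0.3 - 0)/(-2 - 0) = -0.105000
L_1(-0.3) = (-0.3 - (-2))/(-1 - (-2)) × (-0.3 - 0)/(-1 - 0) = 0.510000
L_2(-0.3) = (-0.3 - (-2))/(0 - (-2)) × (-0.3 - (-1))/(0 - (-1)) = 0.595000

P(-0.3) = (-5)×L_0(-0.3) + (-5)×L_1(-0.3) + 3×L_2(-0.3)
P(-0.3) = -0.240000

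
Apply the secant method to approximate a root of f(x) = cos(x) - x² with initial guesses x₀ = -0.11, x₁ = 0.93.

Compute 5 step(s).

f(x) = cos(x) - x²
x₀ = -0.11, x₁ = 0.93

Secant formula: x_{n+1} = x_n - f(x_n)(x_n - x_{n-1})/(f(x_n) - f(x_{n-1}))

Iteration 1:
  f(-0.110000) = 0.981856
  f(0.930000) = -0.267066
  x_2 = 0.930000 - (-0.267066)×(0.930000 - (-0.110000))/(-0.267066 - 0.981856)
       = 0.707609
Iteration 2:
  f(0.930000) = -0.267066
  f(0.707609) = 0.259207
  x_3 = 0.707609 - 0.259207×(0.707609 - 0.930000)/(0.259207 - (-0.267066))
       = 0.817144
Iteration 3:
  f(0.707609) = 0.259207
  f(0.817144) = 0.016582
  x_4 = 0.817144 - 0.016582×(0.817144 - 0.707609)/(0.016582 - 0.259207)
       = 0.824630
Iteration 4:
  f(0.817144) = 0.016582
  f(0.824630) = -0.001186
  x_5 = 0.824630 - (-0.001186)×(0.824630 - 0.817144)/(-0.001186 - 0.016582)
       = 0.824130
Iteration 5:
  f(0.824630) = -0.001186
  f(0.824130) = 0.000005
  x_6 = 0.824130 - 0.000005×(0.824130 - 0.824630)/(0.000005 - (-0.001186))
       = 0.824132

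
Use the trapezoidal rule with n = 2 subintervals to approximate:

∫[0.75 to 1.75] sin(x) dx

f(x) = sin(x)
a = 0.75, b = 1.75, n = 2
h = (b - a)/n = 0.500000

Trapezoidal rule: (h/2)[f(x₀) + 2f(x₁) + 2f(x₂) + ... + f(xₙ)]

x_0 = 0.7500, f(x_0) = 0.681639, coefficient = 1
x_1 = 1.2500, f(x_1) = 0.948985, coefficient = 2
x_2 = 1.7500, f(x_2) = 0.983986, coefficient = 1

I ≈ (0.500000/2) × 3.563594 = 0.890898
Exact value: 0.909935
Error: 0.019036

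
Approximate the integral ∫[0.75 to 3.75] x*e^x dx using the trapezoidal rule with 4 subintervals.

f(x) = x*e^x
a = 0.75, b = 3.75, n = 4
h = (b - a)/n = 0.750000

Trapezoidal rule: (h/2)[f(x₀) + 2f(x₁) + 2f(x₂) + ... + f(xₙ)]

x_0 = 0.7500, f(x_0) = 1.587750, coefficient = 1
x_1 = 1.5000, f(x_1) = 6.722534, coefficient = 2
x_2 = 2.2500, f(x_2) = 21.347406, coefficient = 2
x_3 = 3.0000, f(x_3) = 60.256611, coefficient = 2
x_4 = 3.7500, f(x_4) = 159.454058, coefficient = 1

I ≈ (0.750000/2) × 337.694908 = 126.635590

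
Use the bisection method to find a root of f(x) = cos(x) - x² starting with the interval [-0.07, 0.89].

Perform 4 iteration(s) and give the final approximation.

f(x) = cos(x) - x²
Initial interval: [-0.07, 0.89]

Iteration 1:
  c_1 = (-0.070000 + 0.890000)/2 = 0.410000
  f(c_1) = f(0.410000) = 0.749021
  f(a) × f(c) ≥ 0, new interval: [0.410000, 0.890000]
Iteration 2:
  c_2 = (0.410000 + 0.890000)/2 = 0.650000
  f(c_2) = f(0.650000) = 0.373584
  f(a) × f(c) ≥ 0, new interval: [0.650000, 0.890000]
Iteration 3:
  c_3 = (0.650000 + 0.890000)/2 = 0.770000
  f(c_3) = f(0.770000) = 0.125011
  f(a) × f(c) ≥ 0, new interval: [0.770000, 0.890000]
Iteration 4:
  c_4 = (0.770000 + 0.890000)/2 = 0.830000
  f(c_4) = f(0.830000) = -0.014024
  f(a) × f(c) < 0, new interval: [0.770000, 0.830000]

After 4 iteration(s), the approximation is c_4 = 0.830000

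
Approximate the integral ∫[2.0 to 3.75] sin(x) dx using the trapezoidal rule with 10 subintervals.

f(x) = sin(x)
a = 2.0, b = 3.75, n = 10
h = (b - a)/n = 0.175000

Trapezoidal rule: (h/2)[f(x₀) + 2f(x₁) + 2f(x₂) + ... + f(xₙ)]

x_0 = 2.0000, f(x_0) = 0.909297, coefficient = 1
x_1 = 2.1750, f(x_1) = 0.822955, coefficient = 2
x_2 = 2.3500, f(x_2) = 0.711473, coefficient = 2
x_3 = 2.5250, f(x_3) = 0.578259, coefficient = 2
x_4 = 2.7000, f(x_4) = 0.427380, coefficient = 2
x_5 = 2.8750, f(x_5) = 0.263446, coefficient = 2
x_6 = 3.0500, f(x_6) = 0.091465, coefficient = 2
x_7 = 3.2250, f(x_7) = -0.083311, coefficient = 2
x_8 = 3.4000, f(x_8) = -0.255541, coefficient = 2
x_9 = 3.5750, f(x_9) = -0.419966, coefficient = 2
x_10 = 3.7500, f(x_10) = -0.571561, coefficient = 1

I ≈ (0.175000/2) × 4.610056 = 0.403380
Exact value: 0.404413
Error: 0.001033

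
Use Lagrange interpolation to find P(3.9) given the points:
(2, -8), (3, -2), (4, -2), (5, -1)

Lagrange interpolation formula:
P(x) = Σ yᵢ × Lᵢ(x)
where Lᵢ(x) = Π_{j≠i} (x - xⱼ)/(xᵢ - xⱼ)

L_0(3.9) = (3.9 - 3)/(2 - 3) × (3.9 - 4)/(2 - 4) × (3.9 - 5)/(2 - 5) = -0.016500
L_1(3.9) = (3.9 - 2)/(3 - 2) × (3.9 - 4)/(3 - 4) × (3.9 - 5)/(3 - 5) = 0.104500
L_2(3.9) = (3.9 - 2)/(4 - 2) × (3.9 - 3)/(4 - 3) × (3.9 - 5)/(4 - 5) = 0.940500
L_3(3.9) = (3.9 - 2)/(5 - 2) × (3.9 - 3)/(5 - 3) × (3.9 - 4)/(5 - 4) = -0.028500

P(3.9) = (-8)×L_0(3.9) + (-2)×L_1(3.9) + (-2)×L_2(3.9) + (-1)×L_3(3.9)
P(3.9) = -1.929500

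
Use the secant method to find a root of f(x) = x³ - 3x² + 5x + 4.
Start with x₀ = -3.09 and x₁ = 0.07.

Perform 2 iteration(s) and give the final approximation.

f(x) = x³ - 3x² + 5x + 4
x₀ = -3.09, x₁ = 0.07

Secant formula: x_{n+1} = x_n - f(x_n)(x_n - x_{n-1})/(f(x_n) - f(x_{n-1}))

Iteration 1:
  f(-3.090000) = -69.597929
  f(0.070000) = 4.335643
  x_2 = 0.070000 - 4.335643×(0.070000 - (-3.090000))/(4.335643 - (-69.597929))
       = -0.115310
Iteration 2:
  f(0.070000) = 4.335643
  f(-0.115310) = 3.382027
  x_3 = -0.115310 - 3.382027×(-0.115310 - 0.070000)/(3.382027 - 4.335643)
       = -0.772518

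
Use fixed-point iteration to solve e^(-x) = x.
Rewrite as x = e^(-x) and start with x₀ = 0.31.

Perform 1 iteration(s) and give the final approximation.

Equation: e^(-x) = x
Fixed-point form: x = e^(-x)
x₀ = 0.31

x_1 = g(0.310000) = 0.733447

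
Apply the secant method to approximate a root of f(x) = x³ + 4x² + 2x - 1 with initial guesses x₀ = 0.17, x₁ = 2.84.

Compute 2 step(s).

f(x) = x³ + 4x² + 2x - 1
x₀ = 0.17, x₁ = 2.84

Secant formula: x_{n+1} = x_n - f(x_n)(x_n - x_{n-1})/(f(x_n) - f(x_{n-1}))

Iteration 1:
  f(0.170000) = -0.539487
  f(2.840000) = 59.848704
  x_2 = 2.840000 - 59.848704×(2.840000 - 0.170000)/(59.848704 - (-0.539487))
       = 0.193853
Iteration 2:
  f(2.840000) = 59.848704
  f(0.193853) = -0.454694
  x_3 = 0.193853 - (-0.454694)×(0.193853 - 2.840000)/(-0.454694 - 59.848704)
       = 0.213805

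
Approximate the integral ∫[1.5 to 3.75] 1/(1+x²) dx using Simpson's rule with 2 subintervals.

f(x) = 1/(1+x²)
a = 1.5, b = 3.75, n = 2
h = (b - a)/n = 1.125000

Simpson's rule: (h/3)[f(x₀) + 4f(x₁) + 2f(x₂) + ... + f(xₙ)]

x_0 = 1.5000, f(x_0) = 0.307692, coefficient = 1
x_1 = 2.6250, f(x_1) = 0.126733, coefficient = 4
x_2 = 3.7500, f(x_2) = 0.066390, coefficient = 1

I ≈ (1.125000/3) × 0.881013 = 0.330380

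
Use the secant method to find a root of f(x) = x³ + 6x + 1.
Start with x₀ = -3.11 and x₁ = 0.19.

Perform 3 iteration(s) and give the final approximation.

f(x) = x³ + 6x + 1
x₀ = -3.11, x₁ = 0.19

Secant formula: x_{n+1} = x_n - f(x_n)(x_n - x_{n-1})/(f(x_n) - f(x_{n-1}))

Iteration 1:
  f(-3.110000) = -47.740231
  f(0.190000) = 2.146859
  x_2 = 0.190000 - 2.146859×(0.190000 - (-3.110000))/(2.146859 - (-47.740231))
       = 0.047987
Iteration 2:
  f(0.190000) = 2.146859
  f(0.047987) = 1.288030
  x_3 = 0.047987 - 1.288030×(0.047987 - 0.190000)/(1.288030 - 2.146859)
       = -0.164998
Iteration 3:
  f(0.047987) = 1.288030
  f(-0.164998) = 0.005519
  x_4 = -0.164998 - 0.005519×(-0.164998 - 0.047987)/(0.005519 - 1.288030)
       = -0.165915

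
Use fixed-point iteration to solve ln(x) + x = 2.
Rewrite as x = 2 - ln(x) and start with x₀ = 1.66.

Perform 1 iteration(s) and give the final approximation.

Equation: ln(x) + x = 2
Fixed-point form: x = 2 - ln(x)
x₀ = 1.66

x_1 = g(1.660000) = 1.493182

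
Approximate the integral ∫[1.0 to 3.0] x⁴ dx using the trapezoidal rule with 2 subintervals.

f(x) = x⁴
a = 1.0, b = 3.0, n = 2
h = (b - a)/n = 1.000000

Trapezoidal rule: (h/2)[f(x₀) + 2f(x₁) + 2f(x₂) + ... + f(xₙ)]

x_0 = 1.0000, f(x_0) = 1.000000, coefficient = 1
x_1 = 2.0000, f(x_1) = 16.000000, coefficient = 2
x_2 = 3.0000, f(x_2) = 81.000000, coefficient = 1

I ≈ (1.000000/2) × 114.000000 = 57.000000
Exact value: 48.400000
Error: 8.600000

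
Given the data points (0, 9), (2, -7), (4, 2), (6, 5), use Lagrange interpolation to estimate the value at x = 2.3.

Lagrange interpolation formula:
P(x) = Σ yᵢ × Lᵢ(x)
where Lᵢ(x) = Π_{j≠i} (x - xⱼ)/(xᵢ - xⱼ)

L_0(2.3) = (2.3 - 2)/(0 - 2) × (2.3 - 4)/(0 - 4) × (2.3 - 6)/(0 - 6) = -0.039312
L_1(2.3) = (2.3 - 0)/(2 - 0) × (2.3 - 4)/(2 - 4) × (2.3 - 6)/(2 - 6) = 0.904188
L_2(2.3) = (2.3 - 0)/(4 - 0) × (2.3 - 2)/(4 - 2) × (2.3 - 6)/(4 - 6) = 0.159562
L_3(2.3) = (2.3 - 0)/(6 - 0) × (2.3 - 2)/(6 - 2) × (2.3 - 4)/(6 - 4) = -0.024437

P(2.3) = 9×L_0(2.3) + (-7)×L_1(2.3) + 2×L_2(2.3) + 5×L_3(2.3)
P(2.3) = -6.486188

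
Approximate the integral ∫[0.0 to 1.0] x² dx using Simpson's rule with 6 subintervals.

f(x) = x²
a = 0.0, b = 1.0, n = 6
h = (b - a)/n = 0.166667

Simpson's rule: (h/3)[f(x₀) + 4f(x₁) + 2f(x₂) + ... + f(xₙ)]

x_0 = 0.0000, f(x_0) = 0.000000, coefficient = 1
x_1 = 0.1667, f(x_1) = 0.027778, coefficient = 4
x_2 = 0.3333, f(x_2) = 0.111111, coefficient = 2
x_3 = 0.5000, f(x_3) = 0.250000, coefficient = 4
x_4 = 0.6667, f(x_4) = 0.444444, coefficient = 2
x_5 = 0.8333, f(x_5) = 0.694444, coefficient = 4
x_6 = 1.0000, f(x_6) = 1.000000, coefficient = 1

I ≈ (0.166667/3) × 6.000000 = 0.333333
Exact value: 0.333333
Error: 0.000000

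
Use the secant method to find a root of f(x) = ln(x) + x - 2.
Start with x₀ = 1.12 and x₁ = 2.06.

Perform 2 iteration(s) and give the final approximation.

f(x) = ln(x) + x - 2
x₀ = 1.12, x₁ = 2.06

Secant formula: x_{n+1} = x_n - f(x_n)(x_n - x_{n-1})/(f(x_n) - f(x_{n-1}))

Iteration 1:
  f(1.120000) = -0.766671
  f(2.060000) = 0.782706
  x_2 = 2.060000 - 0.782706×(2.060000 - 1.120000)/(0.782706 - (-0.766671))
       = 1.585136
Iteration 2:
  f(2.060000) = 0.782706
  f(1.585136) = 0.045806
  x_3 = 1.585136 - 0.045806×(1.585136 - 2.060000)/(0.045806 - 0.782706)
       = 1.555618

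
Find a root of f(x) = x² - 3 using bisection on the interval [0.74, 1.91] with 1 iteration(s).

f(x) = x² - 3
Initial interval: [0.74, 1.91]

Iteration 1:
  c_1 = (0.740000 + 1.910000)/2 = 1.325000
  f(c_1) = f(1.325000) = -1.244375
  f(a) × f(c) ≥ 0, new interval: [1.325000, 1.910000]

After 1 iteration(s), the approximation is c_1 = 1.325000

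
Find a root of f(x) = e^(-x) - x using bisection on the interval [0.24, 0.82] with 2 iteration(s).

f(x) = e^(-x) - x
Initial interval: [0.24, 0.82]

Iteration 1:
  c_1 = (0.240000 + 0.820000)/2 = 0.530000
  f(c_1) = f(0.530000) = 0.058605
  f(a) × f(c) ≥ 0, new interval: [0.530000, 0.820000]
Iteration 2:
  c_2 = (0.530000 + 0.820000)/2 = 0.675000
  f(c_2) = f(0.675000) = -0.165844
  f(a) × f(c) < 0, new interval: [0.530000, 0.675000]

After 2 iteration(s), the approximation is c_2 = 0.675000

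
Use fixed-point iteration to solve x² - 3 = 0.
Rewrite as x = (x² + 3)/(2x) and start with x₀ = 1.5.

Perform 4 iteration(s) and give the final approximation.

Equation: x² - 3 = 0
Fixed-point form: x = (x² + 3)/(2x)
x₀ = 1.5

x_1 = g(1.500000) = 1.750000
x_2 = g(1.750000) = 1.732143
x_3 = g(1.732143) = 1.732051
x_4 = g(1.732051) = 1.732051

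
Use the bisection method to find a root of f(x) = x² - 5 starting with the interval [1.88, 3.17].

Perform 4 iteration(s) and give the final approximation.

f(x) = x² - 5
Initial interval: [1.88, 3.17]

Iteration 1:
  c_1 = (1.880000 + 3.170000)/2 = 2.525000
  f(c_1) = f(2.525000) = 1.375625
  f(a) × f(c) < 0, new interval: [1.880000, 2.525000]
Iteration 2:
  c_2 = (1.880000 + 2.525000)/2 = 2.202500
  f(c_2) = f(2.202500) = -0.148994
  f(a) × f(c) ≥ 0, new interval: [2.202500, 2.525000]
Iteration 3:
  c_3 = (2.202500 + 2.525000)/2 = 2.363750
  f(c_3) = f(2.363750) = 0.587314
  f(a) × f(c) < 0, new interval: [2.202500, 2.363750]
Iteration 4:
  c_4 = (2.202500 + 2.363750)/2 = 2.283125
  f(c_4) = f(2.283125) = 0.212660
  f(a) × f(c) < 0, new interval: [2.202500, 2.283125]

After 4 iteration(s), the approximation is c_4 = 2.283125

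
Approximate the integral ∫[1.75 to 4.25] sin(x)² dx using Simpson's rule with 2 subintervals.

f(x) = sin(x)²
a = 1.75, b = 4.25, n = 2
h = (b - a)/n = 1.250000

Simpson's rule: (h/3)[f(x₀) + 4f(x₁) + 2f(x₂) + ... + f(xₙ)]

x_0 = 1.7500, f(x_0) = 0.968228, coefficient = 1
x_1 = 3.0000, f(x_1) = 0.019915, coefficient = 4
x_2 = 4.2500, f(x_2) = 0.801006, coefficient = 1

I ≈ (1.250000/3) × 1.848894 = 0.770372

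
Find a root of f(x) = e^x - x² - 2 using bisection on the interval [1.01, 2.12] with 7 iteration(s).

f(x) = e^x - x² - 2
Initial interval: [1.01, 2.12]

Iteration 1:
  c_1 = (1.010000 + 2.120000)/2 = 1.565000
  f(c_1) = f(1.565000) = 0.333450
  f(a) × f(c) < 0, new interval: [1.010000, 1.565000]
Iteration 2:
  c_2 = (1.010000 + 1.565000)/2 = 1.287500
  f(c_2) = f(1.287500) = -0.033940
  f(a) × f(c) ≥ 0, new interval: [1.287500, 1.565000]
Iteration 3:
  c_3 = (1.287500 + 1.565000)/2 = 1.426250
  f(c_3) = f(1.426250) = 0.128869
  f(a) × f(c) < 0, new interval: [1.287500, 1.426250]
Iteration 4:
  c_4 = (1.287500 + 1.426250)/2 = 1.356875
  f(c_4) = f(1.356875) = 0.042927
  f(a) × f(c) < 0, new interval: [1.287500, 1.356875]
Iteration 5:
  c_5 = (1.287500 + 1.356875)/2 = 1.322188
  f(c_5) = f(1.322188) = 0.003439
  f(a) × f(c) < 0, new interval: [1.287500, 1.322188]
Iteration 6:
  c_6 = (1.287500 + 1.322188)/2 = 1.304844
  f(c_6) = f(1.304844) = -0.015504
  f(a) × f(c) ≥ 0, new interval: [1.304844, 1.322188]
Iteration 7:
  c_7 = (1.304844 + 1.322188)/2 = 1.313516
  f(c_7) = f(1.313516) = -0.006097
  f(a) × f(c) ≥ 0, new interval: [1.313516, 1.322188]

After 7 iteration(s), the approximation is c_7 = 1.313516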